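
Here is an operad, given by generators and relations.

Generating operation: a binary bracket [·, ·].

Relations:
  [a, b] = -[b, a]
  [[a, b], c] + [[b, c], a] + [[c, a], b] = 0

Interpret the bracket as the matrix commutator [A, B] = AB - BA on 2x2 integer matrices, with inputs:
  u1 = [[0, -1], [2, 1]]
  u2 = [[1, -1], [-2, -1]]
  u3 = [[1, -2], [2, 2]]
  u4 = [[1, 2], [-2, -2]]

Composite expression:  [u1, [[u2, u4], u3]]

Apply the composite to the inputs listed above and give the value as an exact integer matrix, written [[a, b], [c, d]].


[[56, 37], [18, -56]]

[u2, u4] = [[6, 7], [-2, -6]]
[[u2, u4], u3] = [[10, -17], [-22, -10]]
[u1, [[u2, u4], u3]] = [[56, 37], [18, -56]]


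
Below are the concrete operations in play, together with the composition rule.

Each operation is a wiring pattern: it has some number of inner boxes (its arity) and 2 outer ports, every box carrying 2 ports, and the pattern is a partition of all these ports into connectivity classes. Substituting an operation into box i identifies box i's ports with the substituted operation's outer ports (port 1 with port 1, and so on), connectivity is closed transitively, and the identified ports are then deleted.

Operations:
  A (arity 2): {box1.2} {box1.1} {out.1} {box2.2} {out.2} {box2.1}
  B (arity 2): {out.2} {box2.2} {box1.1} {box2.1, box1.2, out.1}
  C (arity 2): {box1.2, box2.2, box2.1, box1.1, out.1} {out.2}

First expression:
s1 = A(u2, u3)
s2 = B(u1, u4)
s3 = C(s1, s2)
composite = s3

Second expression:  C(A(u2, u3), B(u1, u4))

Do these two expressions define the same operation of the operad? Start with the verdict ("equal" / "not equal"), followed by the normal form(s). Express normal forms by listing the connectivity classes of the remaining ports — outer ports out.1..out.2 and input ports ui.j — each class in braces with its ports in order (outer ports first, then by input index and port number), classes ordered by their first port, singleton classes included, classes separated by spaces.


Normal form of the first expression: {out.1, u1.2, u4.1} {out.2} {u1.1} {u2.1} {u2.2} {u3.1} {u3.2} {u4.2}
Normal form of the second expression: {out.1, u1.2, u4.1} {out.2} {u1.1} {u2.1} {u2.2} {u3.1} {u3.2} {u4.2}
The normal forms match — equal.

equal — both sides give {out.1, u1.2, u4.1} {out.2} {u1.1} {u2.1} {u2.2} {u3.1} {u3.2} {u4.2}


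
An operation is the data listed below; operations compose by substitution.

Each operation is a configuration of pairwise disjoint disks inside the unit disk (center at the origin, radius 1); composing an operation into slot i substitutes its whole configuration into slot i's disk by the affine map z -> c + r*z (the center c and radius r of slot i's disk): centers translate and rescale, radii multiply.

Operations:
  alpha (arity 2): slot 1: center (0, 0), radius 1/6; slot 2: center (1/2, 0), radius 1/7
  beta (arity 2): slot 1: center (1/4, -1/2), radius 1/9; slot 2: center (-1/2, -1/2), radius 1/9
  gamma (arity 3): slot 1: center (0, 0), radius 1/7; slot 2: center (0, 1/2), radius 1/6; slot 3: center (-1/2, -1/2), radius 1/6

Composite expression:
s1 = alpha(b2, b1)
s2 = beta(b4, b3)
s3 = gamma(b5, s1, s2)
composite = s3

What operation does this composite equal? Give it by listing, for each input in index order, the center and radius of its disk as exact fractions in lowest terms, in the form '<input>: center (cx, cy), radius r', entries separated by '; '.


b1: center (1/12, 1/2), radius 1/42; b2: center (0, 1/2), radius 1/36; b3: center (-7/12, -7/12), radius 1/54; b4: center (-11/24, -7/12), radius 1/54; b5: center (0, 0), radius 1/7

Below gamma, radii multiply path by path; the b-disk centers shift.
b5 passes through 1 substitution, ending at center (0, 0), radius 1/7
b2 passes through 2 substitutions, ending at center (0, 1/2), radius 1/36
b1 passes through 2 substitutions, ending at center (1/12, 1/2), radius 1/42
b4 passes through 2 substitutions, ending at center (-11/24, -7/12), radius 1/54
b3 passes through 2 substitutions, ending at center (-7/12, -7/12), radius 1/54


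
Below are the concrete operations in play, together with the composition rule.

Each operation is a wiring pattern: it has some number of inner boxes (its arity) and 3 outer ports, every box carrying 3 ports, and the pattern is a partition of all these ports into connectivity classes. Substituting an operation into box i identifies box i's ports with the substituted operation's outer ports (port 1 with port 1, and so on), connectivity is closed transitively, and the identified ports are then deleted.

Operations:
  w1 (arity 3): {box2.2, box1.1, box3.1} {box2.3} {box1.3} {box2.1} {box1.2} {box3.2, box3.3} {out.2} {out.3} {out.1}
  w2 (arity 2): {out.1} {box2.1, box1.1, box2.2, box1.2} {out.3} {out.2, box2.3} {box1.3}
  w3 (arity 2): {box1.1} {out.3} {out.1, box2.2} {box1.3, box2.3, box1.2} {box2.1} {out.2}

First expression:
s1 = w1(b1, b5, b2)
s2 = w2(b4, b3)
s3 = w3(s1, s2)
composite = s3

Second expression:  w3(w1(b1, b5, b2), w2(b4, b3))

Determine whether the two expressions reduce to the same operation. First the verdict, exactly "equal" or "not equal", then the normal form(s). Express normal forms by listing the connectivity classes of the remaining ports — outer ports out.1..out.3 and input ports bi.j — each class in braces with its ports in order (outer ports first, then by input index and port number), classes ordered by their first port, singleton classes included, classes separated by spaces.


equal; the common form is {out.1, b3.3} {out.2} {out.3} {b1.1, b2.1, b5.2} {b1.2} {b1.3} {b2.2, b2.3} {b3.1, b3.2, b4.1, b4.2} {b4.3} {b5.1} {b5.3}

The first expression reduces to {out.1, b3.3} {out.2} {out.3} {b1.1, b2.1, b5.2} {b1.2} {b1.3} {b2.2, b2.3} {b3.1, b3.2, b4.1, b4.2} {b4.3} {b5.1} {b5.3}
The second expression reduces to {out.1, b3.3} {out.2} {out.3} {b1.1, b2.1, b5.2} {b1.2} {b1.3} {b2.2, b2.3} {b3.1, b3.2, b4.1, b4.2} {b4.3} {b5.1} {b5.3}
The normal forms match — equal.


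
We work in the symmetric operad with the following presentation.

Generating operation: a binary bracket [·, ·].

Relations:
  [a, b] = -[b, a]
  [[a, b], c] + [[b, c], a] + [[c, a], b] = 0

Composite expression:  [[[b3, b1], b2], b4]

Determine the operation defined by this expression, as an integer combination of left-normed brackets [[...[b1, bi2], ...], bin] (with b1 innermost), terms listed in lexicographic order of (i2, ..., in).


Left-normed coefficients sit on the b1-initial expansion words.
Composite bracket: [[[b3, b1], b2], b4]
Expanding via [a, b] = ab - ba: 8 signed words (2^3 = 8).
Coefficients come from the b1-initial words:
  sign of b1b3b2b4 is -1, so it contributes -[[[b1, b3], b2], b4]

-[[[b1, b3], b2], b4]


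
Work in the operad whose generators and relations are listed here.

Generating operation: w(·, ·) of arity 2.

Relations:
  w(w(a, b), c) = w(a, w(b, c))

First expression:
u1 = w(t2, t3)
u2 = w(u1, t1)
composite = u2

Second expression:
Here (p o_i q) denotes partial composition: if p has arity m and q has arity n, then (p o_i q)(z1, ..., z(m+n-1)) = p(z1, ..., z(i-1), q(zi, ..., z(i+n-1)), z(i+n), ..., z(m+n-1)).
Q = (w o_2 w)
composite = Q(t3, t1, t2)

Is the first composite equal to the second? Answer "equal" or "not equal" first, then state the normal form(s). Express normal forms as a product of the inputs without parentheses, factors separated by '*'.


The first expression reduces to t2 * t3 * t1
The second expression reduces to t3 * t1 * t2
No match — not equal.

not equal: they reduce to t2 * t3 * t1 and t3 * t1 * t2


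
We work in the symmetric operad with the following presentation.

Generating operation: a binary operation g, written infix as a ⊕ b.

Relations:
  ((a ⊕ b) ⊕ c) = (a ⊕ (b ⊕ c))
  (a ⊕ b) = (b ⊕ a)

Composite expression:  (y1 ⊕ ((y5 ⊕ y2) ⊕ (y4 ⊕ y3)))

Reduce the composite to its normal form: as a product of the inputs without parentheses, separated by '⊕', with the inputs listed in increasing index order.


y1 ⊕ y2 ⊕ y3 ⊕ y4 ⊕ y5

Any arrangement under g is one operation, so sort the y-inputs.
(y5 ⊕ y2) linearizes to y5 ⊕ y2
(y4 ⊕ y3) linearizes to y4 ⊕ y3
((y5 ⊕ y2) ⊕ (y4 ⊕ y3)) linearizes to y5 ⊕ y2 ⊕ y4 ⊕ y3
(y1 ⊕ ((y5 ⊕ y2) ⊕ (y4 ⊕ y3))) linearizes to y1 ⊕ y5 ⊕ y2 ⊕ y4 ⊕ y3
the factors in increasing index order: y1 ⊕ y2 ⊕ y3 ⊕ y4 ⊕ y5


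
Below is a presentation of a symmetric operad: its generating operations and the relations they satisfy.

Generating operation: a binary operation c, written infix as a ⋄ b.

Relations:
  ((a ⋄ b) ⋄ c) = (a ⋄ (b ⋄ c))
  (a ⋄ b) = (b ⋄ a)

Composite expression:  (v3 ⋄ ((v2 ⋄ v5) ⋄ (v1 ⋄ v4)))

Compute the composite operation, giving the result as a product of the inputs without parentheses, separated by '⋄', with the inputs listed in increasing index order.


Key point: c commutes, so take the v-inputs in any fixed order.
(v2 ⋄ v5) collapses to v2 ⋄ v5
(v1 ⋄ v4) collapses to v1 ⋄ v4
((v2 ⋄ v5) ⋄ (v1 ⋄ v4)) collapses to v2 ⋄ v5 ⋄ v1 ⋄ v4
(v3 ⋄ ((v2 ⋄ v5) ⋄ (v1 ⋄ v4))) collapses to v3 ⋄ v2 ⋄ v5 ⋄ v1 ⋄ v4
sorting the factors by input index: v1 ⋄ v2 ⋄ v3 ⋄ v4 ⋄ v5

v1 ⋄ v2 ⋄ v3 ⋄ v4 ⋄ v5


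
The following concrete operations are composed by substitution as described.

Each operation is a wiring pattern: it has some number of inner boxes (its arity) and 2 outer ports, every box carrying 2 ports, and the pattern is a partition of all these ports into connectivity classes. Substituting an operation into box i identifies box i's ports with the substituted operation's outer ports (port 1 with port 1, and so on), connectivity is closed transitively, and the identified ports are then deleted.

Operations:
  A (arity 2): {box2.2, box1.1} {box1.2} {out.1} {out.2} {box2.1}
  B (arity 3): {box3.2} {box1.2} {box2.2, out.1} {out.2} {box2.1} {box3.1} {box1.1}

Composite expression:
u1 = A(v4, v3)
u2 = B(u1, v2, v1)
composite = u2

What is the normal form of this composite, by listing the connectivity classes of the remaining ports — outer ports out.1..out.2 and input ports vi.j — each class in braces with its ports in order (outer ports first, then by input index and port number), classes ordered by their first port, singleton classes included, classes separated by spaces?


Two ports join when wires chain via B-identified ports.
after A, the pattern on (v4, v3) reads {out.1} {out.2} {v3.1} {v3.2, v4.1} {v4.2} (out.j = its outer ports)
after B, the pattern on (v4, v3, v2, v1) reads {out.1, v2.2} {out.2} {v1.1} {v1.2} {v2.1} {v3.1} {v3.2, v4.1} {v4.2} (out.j = its outer ports)

{out.1, v2.2} {out.2} {v1.1} {v1.2} {v2.1} {v3.1} {v3.2, v4.1} {v4.2}


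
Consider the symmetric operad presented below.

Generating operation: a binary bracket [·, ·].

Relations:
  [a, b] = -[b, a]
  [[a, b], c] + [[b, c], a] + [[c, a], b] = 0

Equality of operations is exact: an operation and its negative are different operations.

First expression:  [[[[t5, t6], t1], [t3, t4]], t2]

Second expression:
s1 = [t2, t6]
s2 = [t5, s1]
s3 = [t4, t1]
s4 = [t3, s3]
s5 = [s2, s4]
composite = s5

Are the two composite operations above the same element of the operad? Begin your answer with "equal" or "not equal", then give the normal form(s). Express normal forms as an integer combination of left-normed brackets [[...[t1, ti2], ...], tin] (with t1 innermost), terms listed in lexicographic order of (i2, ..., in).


not equal: they reduce to -[[[[[t1, t5], t6], t3], t4], t2] + [[[[[t1, t5], t6], t4], t3], t2] + [[[[[t1, t6], t5], t3], t4], t2] - [[[[[t1, t6], t5], t4], t3], t2] and [[[[[t1, t4], t3], t2], t6], t5] - [[[[[t1, t4], t3], t5], t2], t6] + [[[[[t1, t4], t3], t5], t6], t2] - [[[[[t1, t4], t3], t6], t2], t5]

The first expression reduces to -[[[[[t1, t5], t6], t3], t4], t2] + [[[[[t1, t5], t6], t4], t3], t2] + [[[[[t1, t6], t5], t3], t4], t2] - [[[[[t1, t6], t5], t4], t3], t2]
The second expression reduces to [[[[[t1, t4], t3], t2], t6], t5] - [[[[[t1, t4], t3], t5], t2], t6] + [[[[[t1, t4], t3], t5], t6], t2] - [[[[[t1, t4], t3], t6], t2], t5]
They disagree, so not equal.


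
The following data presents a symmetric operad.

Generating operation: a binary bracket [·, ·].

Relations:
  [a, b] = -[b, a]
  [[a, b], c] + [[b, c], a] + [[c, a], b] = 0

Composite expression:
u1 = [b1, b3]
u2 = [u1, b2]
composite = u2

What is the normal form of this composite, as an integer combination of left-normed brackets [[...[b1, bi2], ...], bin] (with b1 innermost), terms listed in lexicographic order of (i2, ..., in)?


In the tensor algebra, words opening b1 carry the b1-anchored form.
Composite bracket: [[b1, b3], b2]
Under [a, b] = ab - ba we get 4 signed associative words (2^2 = 4).
Coefficients come from the b1-initial words:
  word b1b3b2 has sign +1, contributing +[[b1, b3], b2]

[[b1, b3], b2]


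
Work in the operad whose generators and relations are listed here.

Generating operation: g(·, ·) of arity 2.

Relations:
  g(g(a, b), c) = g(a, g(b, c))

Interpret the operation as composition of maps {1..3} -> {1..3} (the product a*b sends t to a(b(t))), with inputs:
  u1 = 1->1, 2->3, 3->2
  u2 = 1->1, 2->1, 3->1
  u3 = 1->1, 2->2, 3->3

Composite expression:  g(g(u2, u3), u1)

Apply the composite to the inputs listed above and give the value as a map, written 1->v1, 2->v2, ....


1->1, 2->1, 3->1

g(u2, u3) = 1->1, 2->1, 3->1
g(g(u2, u3), u1) = 1->1, 2->1, 3->1


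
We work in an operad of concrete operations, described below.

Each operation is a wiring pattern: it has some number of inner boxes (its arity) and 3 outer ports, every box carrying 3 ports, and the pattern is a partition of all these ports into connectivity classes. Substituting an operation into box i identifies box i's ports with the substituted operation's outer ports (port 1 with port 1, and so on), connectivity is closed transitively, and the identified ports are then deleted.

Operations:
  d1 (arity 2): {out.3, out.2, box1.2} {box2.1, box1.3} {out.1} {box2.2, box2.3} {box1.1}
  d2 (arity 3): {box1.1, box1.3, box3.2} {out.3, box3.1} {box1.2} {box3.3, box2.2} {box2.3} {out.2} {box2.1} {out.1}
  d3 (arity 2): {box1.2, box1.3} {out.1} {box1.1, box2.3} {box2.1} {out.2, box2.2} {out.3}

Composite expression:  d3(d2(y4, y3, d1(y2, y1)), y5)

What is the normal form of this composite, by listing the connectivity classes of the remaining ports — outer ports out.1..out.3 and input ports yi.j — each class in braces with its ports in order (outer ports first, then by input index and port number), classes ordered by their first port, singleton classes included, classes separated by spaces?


{out.1} {out.2, y5.2} {out.3} {y1.1, y2.3} {y1.2, y1.3} {y2.1} {y2.2, y3.2, y4.1, y4.3} {y3.1} {y3.3} {y4.2} {y5.1} {y5.3}


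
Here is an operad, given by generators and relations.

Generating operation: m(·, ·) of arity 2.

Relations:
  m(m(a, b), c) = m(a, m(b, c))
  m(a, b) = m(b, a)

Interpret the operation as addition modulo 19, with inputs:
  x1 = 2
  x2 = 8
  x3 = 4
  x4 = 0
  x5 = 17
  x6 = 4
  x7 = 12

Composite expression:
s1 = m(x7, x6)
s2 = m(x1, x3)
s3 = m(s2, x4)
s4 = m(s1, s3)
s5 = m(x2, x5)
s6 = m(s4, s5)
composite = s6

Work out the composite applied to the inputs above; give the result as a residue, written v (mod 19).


m(x7, x6) = 16
m(x1, x3) = 6
m(m(x1, x3), x4) = 6
m(m(x7, x6), m(m(x1, x3), x4)) = 3
m(x2, x5) = 6
m(m(m(x7, x6), m(m(x1, x3), x4)), m(x2, x5)) = 9

9 (mod 19)


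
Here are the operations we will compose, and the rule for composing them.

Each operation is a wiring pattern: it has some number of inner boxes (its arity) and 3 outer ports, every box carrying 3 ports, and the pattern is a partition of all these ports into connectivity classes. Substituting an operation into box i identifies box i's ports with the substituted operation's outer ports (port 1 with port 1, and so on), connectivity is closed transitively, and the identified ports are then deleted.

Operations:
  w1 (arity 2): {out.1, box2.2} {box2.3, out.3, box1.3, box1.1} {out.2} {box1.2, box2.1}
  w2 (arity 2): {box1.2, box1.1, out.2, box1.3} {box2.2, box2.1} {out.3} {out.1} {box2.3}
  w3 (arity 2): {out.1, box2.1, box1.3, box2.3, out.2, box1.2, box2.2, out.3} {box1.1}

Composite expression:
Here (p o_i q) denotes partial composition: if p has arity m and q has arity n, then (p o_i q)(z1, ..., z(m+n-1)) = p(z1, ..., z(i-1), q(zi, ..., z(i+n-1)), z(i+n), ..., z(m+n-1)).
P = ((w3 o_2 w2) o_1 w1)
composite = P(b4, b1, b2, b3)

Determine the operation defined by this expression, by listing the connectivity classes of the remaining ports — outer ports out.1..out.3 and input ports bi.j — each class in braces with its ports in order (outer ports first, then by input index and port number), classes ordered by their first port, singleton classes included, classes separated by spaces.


{out.1, out.2, out.3, b1.3, b2.1, b2.2, b2.3, b4.1, b4.3} {b1.1, b4.2} {b1.2} {b3.1, b3.2} {b3.3}

Treat the ports identified at w3 as solder joints: merge, then drop.
through w1, on inputs (b4, b1): {out.1, b1.2} {out.2} {out.3, b1.3, b4.1, b4.3} {b1.1, b4.2} (out.j = stage outer ports)
through w2, on inputs (b2, b3): {out.1} {out.2, b2.1, b2.2, b2.3} {out.3} {b3.1, b3.2} {b3.3} (out.j = stage outer ports)
through w3, on inputs (b4, b1, b2, b3): {out.1, out.2, out.3, b1.3, b2.1, b2.2, b2.3, b4.1, b4.3} {b1.1, b4.2} {b1.2} {b3.1, b3.2} {b3.3} (out.j = stage outer ports)


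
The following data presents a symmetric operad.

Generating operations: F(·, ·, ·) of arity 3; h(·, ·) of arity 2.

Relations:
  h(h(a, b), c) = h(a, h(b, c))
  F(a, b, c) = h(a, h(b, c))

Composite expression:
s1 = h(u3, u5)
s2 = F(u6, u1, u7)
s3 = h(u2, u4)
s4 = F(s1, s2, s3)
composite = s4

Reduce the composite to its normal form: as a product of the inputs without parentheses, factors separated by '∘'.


Under associativity of F, the answer is the u's in reading order.
h(u3, u5) flattens to u3 ∘ u5
F(u6, u1, u7) flattens to u6 ∘ u1 ∘ u7
h(u2, u4) flattens to u2 ∘ u4
F(h(u3, u5), F(u6, u1, u7), h(u2, u4)) flattens to u3 ∘ u5 ∘ u6 ∘ u1 ∘ u7 ∘ u2 ∘ u4

u3 ∘ u5 ∘ u6 ∘ u1 ∘ u7 ∘ u2 ∘ u4


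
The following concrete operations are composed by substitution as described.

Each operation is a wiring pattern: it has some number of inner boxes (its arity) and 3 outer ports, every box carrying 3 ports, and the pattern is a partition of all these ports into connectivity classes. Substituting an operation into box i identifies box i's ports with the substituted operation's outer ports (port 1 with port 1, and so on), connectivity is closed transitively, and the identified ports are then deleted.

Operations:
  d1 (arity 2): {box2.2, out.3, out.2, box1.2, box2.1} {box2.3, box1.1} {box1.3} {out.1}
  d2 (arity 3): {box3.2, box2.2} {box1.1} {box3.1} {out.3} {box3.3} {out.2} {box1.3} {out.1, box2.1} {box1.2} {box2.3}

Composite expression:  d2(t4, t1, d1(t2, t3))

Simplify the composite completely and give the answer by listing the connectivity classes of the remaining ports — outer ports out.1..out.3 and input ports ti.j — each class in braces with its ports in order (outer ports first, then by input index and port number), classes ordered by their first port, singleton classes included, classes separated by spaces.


{out.1, t1.1} {out.2} {out.3} {t1.2, t2.2, t3.1, t3.2} {t1.3} {t2.1, t3.3} {t2.3} {t4.1} {t4.2} {t4.3}


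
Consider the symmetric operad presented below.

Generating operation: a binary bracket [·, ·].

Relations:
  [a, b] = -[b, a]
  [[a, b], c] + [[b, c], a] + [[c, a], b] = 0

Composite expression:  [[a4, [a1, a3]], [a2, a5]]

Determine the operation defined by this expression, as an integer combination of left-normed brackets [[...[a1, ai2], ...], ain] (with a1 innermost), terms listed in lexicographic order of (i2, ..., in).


-[[[[a1, a3], a4], a2], a5] + [[[[a1, a3], a4], a5], a2]

Skip Jacobi rewriting: expand, keep a1-initial words, read off terms.
Composite bracket: [[a4, [a1, a3]], [a2, a5]]
Applying ab - ba throughout gives 16 signed words (2^4 = 16).
Coefficients come from the a1-initial words:
  from a1a3a4a2a5, sign -1: term -[[[[a1, a3], a4], a2], a5]
  from a1a3a4a5a2, sign +1: term +[[[[a1, a3], a4], a5], a2]


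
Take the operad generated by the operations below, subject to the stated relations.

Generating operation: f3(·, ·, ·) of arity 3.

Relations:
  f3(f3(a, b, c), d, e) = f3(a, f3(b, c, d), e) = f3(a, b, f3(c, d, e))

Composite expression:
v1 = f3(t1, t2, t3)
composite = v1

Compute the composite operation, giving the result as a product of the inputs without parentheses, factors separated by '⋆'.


t1 ⋆ t2 ⋆ t3

All parenthesizations of f3 agree; list the t-inputs left to right.
f3(t1, t2, t3) reduces to t1 ⋆ t2 ⋆ t3


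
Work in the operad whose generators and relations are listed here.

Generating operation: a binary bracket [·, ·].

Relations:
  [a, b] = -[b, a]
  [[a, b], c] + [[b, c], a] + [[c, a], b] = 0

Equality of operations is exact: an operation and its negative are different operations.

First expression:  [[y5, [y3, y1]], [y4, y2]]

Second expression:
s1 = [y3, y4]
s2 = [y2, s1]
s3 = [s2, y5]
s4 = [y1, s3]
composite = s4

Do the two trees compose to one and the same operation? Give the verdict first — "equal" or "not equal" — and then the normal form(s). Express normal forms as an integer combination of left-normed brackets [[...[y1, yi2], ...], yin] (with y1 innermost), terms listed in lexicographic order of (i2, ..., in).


not equal: they reduce to -[[[[y1, y3], y5], y2], y4] + [[[[y1, y3], y5], y4], y2] and [[[[y1, y2], y3], y4], y5] - [[[[y1, y2], y4], y3], y5] - [[[[y1, y3], y4], y2], y5] + [[[[y1, y4], y3], y2], y5] - [[[[y1, y5], y2], y3], y4] + [[[[y1, y5], y2], y4], y3] + [[[[y1, y5], y3], y4], y2] - [[[[y1, y5], y4], y3], y2]

Normal form of the first expression: -[[[[y1, y3], y5], y2], y4] + [[[[y1, y3], y5], y4], y2]
Normal form of the second expression: [[[[y1, y2], y3], y4], y5] - [[[[y1, y2], y4], y3], y5] - [[[[y1, y3], y4], y2], y5] + [[[[y1, y4], y3], y2], y5] - [[[[y1, y5], y2], y3], y4] + [[[[y1, y5], y2], y4], y3] + [[[[y1, y5], y3], y4], y2] - [[[[y1, y5], y4], y3], y2]
Distinct normal forms: not equal.


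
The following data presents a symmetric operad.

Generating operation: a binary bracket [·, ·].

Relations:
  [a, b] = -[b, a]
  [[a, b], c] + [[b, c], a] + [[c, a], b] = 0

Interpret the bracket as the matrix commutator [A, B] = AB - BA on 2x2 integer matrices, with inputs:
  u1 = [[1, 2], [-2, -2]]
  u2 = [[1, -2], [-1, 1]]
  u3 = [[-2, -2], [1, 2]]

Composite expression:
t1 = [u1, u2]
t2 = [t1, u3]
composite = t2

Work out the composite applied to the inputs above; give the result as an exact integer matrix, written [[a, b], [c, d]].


[[0, 0], [0, 0]]

[u1, u2] = [[-6, -6], [3, 6]]
[[u1, u2], u3] = [[0, 0], [0, 0]]


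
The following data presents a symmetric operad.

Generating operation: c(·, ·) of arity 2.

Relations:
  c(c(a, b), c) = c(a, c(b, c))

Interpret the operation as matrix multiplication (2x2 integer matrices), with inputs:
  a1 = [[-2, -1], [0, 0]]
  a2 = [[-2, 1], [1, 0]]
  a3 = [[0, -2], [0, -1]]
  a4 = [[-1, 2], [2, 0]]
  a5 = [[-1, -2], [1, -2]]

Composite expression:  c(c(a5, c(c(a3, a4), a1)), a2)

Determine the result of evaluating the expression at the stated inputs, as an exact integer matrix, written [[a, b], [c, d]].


[[24, -16], [0, 0]]

c(a3, a4) = [[-4, 0], [-2, 0]]
c(c(a3, a4), a1) = [[8, 4], [4, 2]]
c(a5, c(c(a3, a4), a1)) = [[-16, -8], [0, 0]]
c(c(a5, c(c(a3, a4), a1)), a2) = [[24, -16], [0, 0]]


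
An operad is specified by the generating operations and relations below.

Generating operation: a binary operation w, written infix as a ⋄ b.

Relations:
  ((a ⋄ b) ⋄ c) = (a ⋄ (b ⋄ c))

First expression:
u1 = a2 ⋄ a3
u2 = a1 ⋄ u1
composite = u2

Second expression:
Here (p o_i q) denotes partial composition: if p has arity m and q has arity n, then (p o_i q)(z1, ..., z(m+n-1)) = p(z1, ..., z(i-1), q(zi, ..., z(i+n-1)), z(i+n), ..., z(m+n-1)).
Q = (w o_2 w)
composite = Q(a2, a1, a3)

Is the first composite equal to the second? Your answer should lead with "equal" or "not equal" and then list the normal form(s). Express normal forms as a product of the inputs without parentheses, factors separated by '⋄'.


not equal; the first gives a1 ⋄ a2 ⋄ a3 and the second a2 ⋄ a1 ⋄ a3

In normal form, the first expression is a1 ⋄ a2 ⋄ a3
In normal form, the second expression is a2 ⋄ a1 ⋄ a3
Distinct normal forms: not equal.


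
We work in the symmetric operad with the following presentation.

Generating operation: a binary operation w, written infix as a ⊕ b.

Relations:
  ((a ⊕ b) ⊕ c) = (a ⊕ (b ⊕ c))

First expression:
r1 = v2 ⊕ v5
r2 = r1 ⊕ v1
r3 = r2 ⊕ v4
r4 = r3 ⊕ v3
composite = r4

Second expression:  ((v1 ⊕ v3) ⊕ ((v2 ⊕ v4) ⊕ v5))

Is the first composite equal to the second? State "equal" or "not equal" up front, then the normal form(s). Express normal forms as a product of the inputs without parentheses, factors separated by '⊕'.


not equal — first v2 ⊕ v5 ⊕ v1 ⊕ v4 ⊕ v3, second v1 ⊕ v3 ⊕ v2 ⊕ v4 ⊕ v5


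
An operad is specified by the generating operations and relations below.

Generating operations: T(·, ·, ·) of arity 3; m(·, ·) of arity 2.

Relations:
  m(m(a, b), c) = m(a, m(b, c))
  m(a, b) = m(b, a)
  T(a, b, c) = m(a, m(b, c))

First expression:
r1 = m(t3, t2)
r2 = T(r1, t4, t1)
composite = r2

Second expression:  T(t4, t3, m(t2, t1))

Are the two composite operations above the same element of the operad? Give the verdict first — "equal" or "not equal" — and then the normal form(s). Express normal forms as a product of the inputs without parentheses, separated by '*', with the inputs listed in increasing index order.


equal: each reduces to t1 * t2 * t3 * t4

The first expression, normalized: t1 * t2 * t3 * t4
The second expression, normalized: t1 * t2 * t3 * t4
Identical normal forms: equal.


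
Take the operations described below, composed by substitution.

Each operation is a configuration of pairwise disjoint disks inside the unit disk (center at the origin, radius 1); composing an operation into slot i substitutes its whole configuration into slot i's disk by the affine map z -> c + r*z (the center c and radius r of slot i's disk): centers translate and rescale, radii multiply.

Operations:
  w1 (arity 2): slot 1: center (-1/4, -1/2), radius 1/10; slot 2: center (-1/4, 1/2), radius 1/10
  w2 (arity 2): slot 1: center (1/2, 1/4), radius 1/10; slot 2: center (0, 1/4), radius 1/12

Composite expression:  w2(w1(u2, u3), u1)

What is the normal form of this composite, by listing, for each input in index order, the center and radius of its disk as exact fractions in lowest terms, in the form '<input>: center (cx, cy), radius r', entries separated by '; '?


u1: center (0, 1/4), radius 1/12; u2: center (19/40, 1/5), radius 1/100; u3: center (19/40, 3/10), radius 1/100


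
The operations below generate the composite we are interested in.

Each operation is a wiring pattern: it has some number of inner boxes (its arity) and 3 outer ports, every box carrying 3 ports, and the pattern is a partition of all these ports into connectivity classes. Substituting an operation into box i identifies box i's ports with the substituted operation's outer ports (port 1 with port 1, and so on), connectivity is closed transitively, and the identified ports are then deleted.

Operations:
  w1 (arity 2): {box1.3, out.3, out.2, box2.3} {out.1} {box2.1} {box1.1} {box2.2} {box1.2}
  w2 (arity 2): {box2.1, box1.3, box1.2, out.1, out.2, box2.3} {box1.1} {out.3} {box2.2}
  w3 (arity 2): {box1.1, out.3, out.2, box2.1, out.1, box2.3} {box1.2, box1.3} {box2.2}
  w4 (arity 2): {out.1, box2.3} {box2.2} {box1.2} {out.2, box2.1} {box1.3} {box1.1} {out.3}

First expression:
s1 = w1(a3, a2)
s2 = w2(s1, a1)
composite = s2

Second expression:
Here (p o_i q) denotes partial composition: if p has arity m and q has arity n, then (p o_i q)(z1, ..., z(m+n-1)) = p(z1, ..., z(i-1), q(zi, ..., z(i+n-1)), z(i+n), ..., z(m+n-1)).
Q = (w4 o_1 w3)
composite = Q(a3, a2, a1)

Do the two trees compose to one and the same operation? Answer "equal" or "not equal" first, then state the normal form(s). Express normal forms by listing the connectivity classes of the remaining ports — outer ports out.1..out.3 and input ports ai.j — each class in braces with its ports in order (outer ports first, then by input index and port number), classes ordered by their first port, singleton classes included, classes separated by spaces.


not equal: they reduce to {out.1, out.2, a1.1, a1.3, a2.3, a3.3} {out.3} {a1.2} {a2.1} {a2.2} {a3.1} {a3.2} and {out.1, a1.3} {out.2, a1.1} {out.3} {a1.2} {a2.1, a2.3, a3.1} {a2.2} {a3.2, a3.3}

The first expression, normalized: {out.1, out.2, a1.1, a1.3, a2.3, a3.3} {out.3} {a1.2} {a2.1} {a2.2} {a3.1} {a3.2}
The second expression, normalized: {out.1, a1.3} {out.2, a1.1} {out.3} {a1.2} {a2.1, a2.3, a3.1} {a2.2} {a3.2, a3.3}
The forms do not match — not equal.


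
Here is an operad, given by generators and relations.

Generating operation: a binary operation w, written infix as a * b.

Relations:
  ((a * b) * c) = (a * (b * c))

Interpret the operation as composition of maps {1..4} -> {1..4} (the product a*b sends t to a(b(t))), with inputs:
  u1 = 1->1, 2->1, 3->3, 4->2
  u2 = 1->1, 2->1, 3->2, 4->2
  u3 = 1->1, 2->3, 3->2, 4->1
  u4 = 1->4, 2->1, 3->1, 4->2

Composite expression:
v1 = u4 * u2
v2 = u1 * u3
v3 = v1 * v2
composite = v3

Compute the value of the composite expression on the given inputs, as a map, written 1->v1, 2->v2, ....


(u4 * u2) = 1->4, 2->4, 3->1, 4->1
(u1 * u3) = 1->1, 2->3, 3->1, 4->1
((u4 * u2) * (u1 * u3)) = 1->4, 2->1, 3->4, 4->4

1->4, 2->1, 3->4, 4->4


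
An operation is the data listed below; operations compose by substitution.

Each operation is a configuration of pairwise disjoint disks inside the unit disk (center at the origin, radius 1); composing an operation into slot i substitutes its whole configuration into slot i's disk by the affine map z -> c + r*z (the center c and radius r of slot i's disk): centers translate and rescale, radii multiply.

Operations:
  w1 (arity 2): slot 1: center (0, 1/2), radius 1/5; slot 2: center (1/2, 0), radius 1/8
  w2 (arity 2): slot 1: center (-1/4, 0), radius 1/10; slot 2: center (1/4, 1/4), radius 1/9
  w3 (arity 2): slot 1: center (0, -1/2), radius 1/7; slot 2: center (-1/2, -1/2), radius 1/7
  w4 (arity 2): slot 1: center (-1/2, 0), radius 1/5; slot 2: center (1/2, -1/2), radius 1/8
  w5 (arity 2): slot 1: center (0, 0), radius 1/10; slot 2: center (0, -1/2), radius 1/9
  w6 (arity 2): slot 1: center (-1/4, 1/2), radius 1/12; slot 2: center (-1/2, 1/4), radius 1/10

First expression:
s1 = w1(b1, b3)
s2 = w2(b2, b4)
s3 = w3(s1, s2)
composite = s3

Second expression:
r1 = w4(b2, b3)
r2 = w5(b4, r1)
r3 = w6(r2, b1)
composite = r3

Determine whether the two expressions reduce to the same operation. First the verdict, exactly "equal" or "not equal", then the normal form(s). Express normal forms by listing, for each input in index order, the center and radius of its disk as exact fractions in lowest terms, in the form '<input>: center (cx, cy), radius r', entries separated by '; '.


not equal; the first gives b1: center (0, -3/7), radius 1/35; b2: center (-15/28, -1/2), radius 1/70; b3: center (1/14, -1/2), radius 1/56; b4: center (-13/28, -13/28), radius 1/63 and the second b1: center (-1/2, 1/4), radius 1/10; b2: center (-55/216, 11/24), radius 1/540; b3: center (-53/216, 49/108), radius 1/864; b4: center (-1/4, 1/2), radius 1/120


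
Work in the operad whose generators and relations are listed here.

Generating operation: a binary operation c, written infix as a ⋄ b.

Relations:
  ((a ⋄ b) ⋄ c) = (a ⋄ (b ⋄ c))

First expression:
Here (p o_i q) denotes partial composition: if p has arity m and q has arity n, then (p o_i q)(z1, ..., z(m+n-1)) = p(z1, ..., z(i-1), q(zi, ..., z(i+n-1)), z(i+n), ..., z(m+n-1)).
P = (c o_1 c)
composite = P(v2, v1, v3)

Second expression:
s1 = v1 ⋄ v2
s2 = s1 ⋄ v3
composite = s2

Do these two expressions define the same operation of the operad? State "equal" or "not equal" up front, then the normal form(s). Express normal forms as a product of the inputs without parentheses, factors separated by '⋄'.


Reducing the first expression gives v2 ⋄ v1 ⋄ v3
Reducing the second expression gives v1 ⋄ v2 ⋄ v3
Distinct normal forms: not equal.

not equal — first v2 ⋄ v1 ⋄ v3, second v1 ⋄ v2 ⋄ v3


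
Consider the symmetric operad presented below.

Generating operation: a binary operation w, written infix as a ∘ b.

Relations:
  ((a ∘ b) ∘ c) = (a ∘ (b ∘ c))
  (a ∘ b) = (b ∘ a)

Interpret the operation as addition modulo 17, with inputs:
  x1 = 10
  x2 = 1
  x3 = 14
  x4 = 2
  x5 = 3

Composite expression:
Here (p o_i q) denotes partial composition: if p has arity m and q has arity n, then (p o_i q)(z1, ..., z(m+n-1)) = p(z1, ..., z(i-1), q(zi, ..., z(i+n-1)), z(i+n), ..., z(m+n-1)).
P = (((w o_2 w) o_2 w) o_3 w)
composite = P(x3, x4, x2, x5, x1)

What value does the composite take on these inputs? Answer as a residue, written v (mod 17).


13 (mod 17)

(x2 ∘ x5) = 4
(x4 ∘ (x2 ∘ x5)) = 6
((x4 ∘ (x2 ∘ x5)) ∘ x1) = 16
(x3 ∘ ((x4 ∘ (x2 ∘ x5)) ∘ x1)) = 13


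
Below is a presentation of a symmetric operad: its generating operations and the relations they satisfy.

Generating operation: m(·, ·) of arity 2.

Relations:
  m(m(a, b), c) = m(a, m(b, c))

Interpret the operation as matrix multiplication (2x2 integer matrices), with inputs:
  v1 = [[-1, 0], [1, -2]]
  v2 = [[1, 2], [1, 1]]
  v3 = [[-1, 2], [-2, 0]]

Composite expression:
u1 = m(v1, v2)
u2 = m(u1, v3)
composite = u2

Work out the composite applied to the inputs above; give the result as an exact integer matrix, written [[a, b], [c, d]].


m(v1, v2) = [[-1, -2], [-1, 0]]
m(m(v1, v2), v3) = [[5, -2], [1, -2]]

[[5, -2], [1, -2]]


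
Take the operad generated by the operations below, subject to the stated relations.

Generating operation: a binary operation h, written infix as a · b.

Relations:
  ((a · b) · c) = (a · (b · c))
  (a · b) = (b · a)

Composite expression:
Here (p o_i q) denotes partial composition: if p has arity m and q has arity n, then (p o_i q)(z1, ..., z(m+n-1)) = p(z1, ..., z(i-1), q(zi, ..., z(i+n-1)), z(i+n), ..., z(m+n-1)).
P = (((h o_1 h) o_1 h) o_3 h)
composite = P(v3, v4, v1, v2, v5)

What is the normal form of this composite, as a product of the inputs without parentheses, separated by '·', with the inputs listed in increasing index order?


Shape and order are irrelevant to h; the v-input set decides.
(v3 · v4) reduces to v3 · v4
(v1 · v2) reduces to v1 · v2
((v3 · v4) · (v1 · v2)) reduces to v3 · v4 · v1 · v2
(((v3 · v4) · (v1 · v2)) · v5) reduces to v3 · v4 · v1 · v2 · v5
putting the inputs in ascending order: v1 · v2 · v3 · v4 · v5

v1 · v2 · v3 · v4 · v5


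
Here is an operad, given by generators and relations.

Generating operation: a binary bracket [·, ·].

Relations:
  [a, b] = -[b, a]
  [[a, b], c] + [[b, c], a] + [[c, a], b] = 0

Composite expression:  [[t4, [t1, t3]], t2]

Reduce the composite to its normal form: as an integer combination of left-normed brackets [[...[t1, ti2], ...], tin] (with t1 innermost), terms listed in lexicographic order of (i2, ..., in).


-[[[t1, t3], t4], t2]

Skip Jacobi rewriting: expand, keep t1-initial words, read off terms.
Composite bracket: [[t4, [t1, t3]], t2]
Under [a, b] = ab - ba we get 8 signed associative words (2^3 = 8).
Coefficients come from the t1-initial words:
  t1t3t4t2 (sign -1) contributes -[[[t1, t3], t4], t2]


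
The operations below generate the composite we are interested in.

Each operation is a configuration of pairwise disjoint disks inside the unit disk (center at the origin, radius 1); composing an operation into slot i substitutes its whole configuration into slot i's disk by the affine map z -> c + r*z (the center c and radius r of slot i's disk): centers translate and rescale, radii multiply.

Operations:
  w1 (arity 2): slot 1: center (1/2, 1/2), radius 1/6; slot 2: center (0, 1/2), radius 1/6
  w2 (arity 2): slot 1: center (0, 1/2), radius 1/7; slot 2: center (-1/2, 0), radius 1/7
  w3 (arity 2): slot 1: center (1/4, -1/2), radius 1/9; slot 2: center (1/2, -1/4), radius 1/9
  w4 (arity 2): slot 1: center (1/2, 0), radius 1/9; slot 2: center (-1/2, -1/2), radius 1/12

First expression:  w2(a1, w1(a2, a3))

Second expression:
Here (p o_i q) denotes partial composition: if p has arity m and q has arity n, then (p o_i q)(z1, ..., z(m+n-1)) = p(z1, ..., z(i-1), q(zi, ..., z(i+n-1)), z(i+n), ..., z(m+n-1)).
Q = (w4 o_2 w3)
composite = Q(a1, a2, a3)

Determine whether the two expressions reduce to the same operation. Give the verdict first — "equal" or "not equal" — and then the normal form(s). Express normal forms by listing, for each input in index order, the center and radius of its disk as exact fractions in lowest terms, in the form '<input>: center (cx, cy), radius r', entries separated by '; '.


not equal: they reduce to a1: center (0, 1/2), radius 1/7; a2: center (-3/7, 1/14), radius 1/42; a3: center (-1/2, 1/14), radius 1/42 and a1: center (1/2, 0), radius 1/9; a2: center (-23/48, -13/24), radius 1/108; a3: center (-11/24, -25/48), radius 1/108


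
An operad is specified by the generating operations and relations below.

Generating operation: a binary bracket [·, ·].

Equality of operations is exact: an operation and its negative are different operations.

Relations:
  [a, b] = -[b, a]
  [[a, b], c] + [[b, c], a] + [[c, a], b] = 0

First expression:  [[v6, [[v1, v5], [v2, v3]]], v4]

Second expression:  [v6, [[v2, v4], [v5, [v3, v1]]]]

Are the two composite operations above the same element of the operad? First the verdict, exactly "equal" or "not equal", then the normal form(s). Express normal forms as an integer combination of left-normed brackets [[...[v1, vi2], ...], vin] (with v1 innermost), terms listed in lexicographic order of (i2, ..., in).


not equal; first: -[[[[[v1, v5], v2], v3], v6], v4] + [[[[[v1, v5], v3], v2], v6], v4]; second: [[[[[v1, v3], v5], v2], v4], v6] - [[[[[v1, v3], v5], v4], v2], v6]

The first expression, normalized: -[[[[[v1, v5], v2], v3], v6], v4] + [[[[[v1, v5], v3], v2], v6], v4]
The second expression, normalized: [[[[[v1, v3], v5], v2], v4], v6] - [[[[[v1, v3], v5], v4], v2], v6]
The normal forms differ: not equal.


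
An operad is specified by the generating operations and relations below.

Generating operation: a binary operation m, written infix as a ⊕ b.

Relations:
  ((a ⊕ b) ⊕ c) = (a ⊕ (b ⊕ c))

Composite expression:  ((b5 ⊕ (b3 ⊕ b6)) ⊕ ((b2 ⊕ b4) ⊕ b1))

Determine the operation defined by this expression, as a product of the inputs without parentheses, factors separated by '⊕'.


b5 ⊕ b3 ⊕ b6 ⊕ b2 ⊕ b4 ⊕ b1


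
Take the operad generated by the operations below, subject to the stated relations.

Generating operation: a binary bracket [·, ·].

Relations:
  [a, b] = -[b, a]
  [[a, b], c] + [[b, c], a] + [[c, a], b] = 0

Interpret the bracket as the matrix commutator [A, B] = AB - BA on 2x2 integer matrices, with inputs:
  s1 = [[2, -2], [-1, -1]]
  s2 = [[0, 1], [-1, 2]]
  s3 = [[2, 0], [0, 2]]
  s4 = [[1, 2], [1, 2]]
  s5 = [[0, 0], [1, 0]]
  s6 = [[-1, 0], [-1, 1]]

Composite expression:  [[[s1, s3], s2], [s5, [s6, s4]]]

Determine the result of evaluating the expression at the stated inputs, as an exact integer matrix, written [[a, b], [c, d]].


[[0, 0], [0, 0]]


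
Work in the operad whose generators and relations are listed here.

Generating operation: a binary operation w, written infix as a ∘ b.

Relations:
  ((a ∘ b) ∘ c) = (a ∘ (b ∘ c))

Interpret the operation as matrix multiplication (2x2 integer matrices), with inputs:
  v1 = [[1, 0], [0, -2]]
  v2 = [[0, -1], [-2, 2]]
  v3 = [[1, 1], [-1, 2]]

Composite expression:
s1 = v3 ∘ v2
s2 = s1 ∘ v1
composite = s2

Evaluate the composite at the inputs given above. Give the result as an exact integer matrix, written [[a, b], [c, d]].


[[-2, -2], [-4, -10]]

(v3 ∘ v2) = [[-2, 1], [-4, 5]]
((v3 ∘ v2) ∘ v1) = [[-2, -2], [-4, -10]]
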